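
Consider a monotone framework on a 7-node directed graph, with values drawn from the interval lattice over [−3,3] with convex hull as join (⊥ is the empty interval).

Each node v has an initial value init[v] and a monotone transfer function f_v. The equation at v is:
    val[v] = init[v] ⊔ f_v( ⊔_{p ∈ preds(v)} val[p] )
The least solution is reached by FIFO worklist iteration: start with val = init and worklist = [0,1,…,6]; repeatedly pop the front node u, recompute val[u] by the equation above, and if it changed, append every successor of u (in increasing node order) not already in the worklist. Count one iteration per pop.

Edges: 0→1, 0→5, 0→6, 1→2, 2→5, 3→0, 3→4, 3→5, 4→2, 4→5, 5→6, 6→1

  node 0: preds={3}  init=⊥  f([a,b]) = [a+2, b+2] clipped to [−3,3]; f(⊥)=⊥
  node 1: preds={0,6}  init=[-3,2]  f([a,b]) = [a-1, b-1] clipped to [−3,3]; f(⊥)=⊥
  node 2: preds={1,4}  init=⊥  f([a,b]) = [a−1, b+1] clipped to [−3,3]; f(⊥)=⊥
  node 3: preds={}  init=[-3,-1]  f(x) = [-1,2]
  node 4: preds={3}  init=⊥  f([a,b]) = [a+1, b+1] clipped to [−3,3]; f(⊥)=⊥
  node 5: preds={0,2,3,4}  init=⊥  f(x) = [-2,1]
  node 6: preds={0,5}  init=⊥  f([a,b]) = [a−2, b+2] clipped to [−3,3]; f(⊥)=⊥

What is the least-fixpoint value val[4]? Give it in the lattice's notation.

Worklist (12 pops):
  #1 pop 0: in=[-3,-1] → [-1,1] (was ⊥); enqueue []
  #2 pop 1: in=[-1,1] → [-3,2] (no change)
  #3 pop 2: in=[-3,2] → [-3,3] (was ⊥); enqueue []
  #4 pop 3: in=⊥ → [-3,2] (was [-3,-1]); enqueue [0]
  #5 pop 4: in=[-3,2] → [-2,3] (was ⊥); enqueue [2]
  #6 pop 5: in=[-3,3] → [-2,1] (was ⊥); enqueue []
  #7 pop 6: in=[-2,1] → [-3,3] (was ⊥); enqueue [1]
  #8 pop 0: in=[-3,2] → [-1,3] (was [-1,1]); enqueue [5,6]
  #9 pop 2: in=[-3,3] → [-3,3] (no change)
  #10 pop 1: in=[-3,3] → [-3,2] (no change)
  #11 pop 5: in=[-3,3] → [-2,1] (no change)
  #12 pop 6: in=[-2,3] → [-3,3] (no change)

Fixpoint:
  val[0] = [-1,3]
  val[1] = [-3,2]
  val[2] = [-3,3]
  val[3] = [-3,2]
  val[4] = [-2,3]
  val[5] = [-2,1]
  val[6] = [-3,3]

[-2,3]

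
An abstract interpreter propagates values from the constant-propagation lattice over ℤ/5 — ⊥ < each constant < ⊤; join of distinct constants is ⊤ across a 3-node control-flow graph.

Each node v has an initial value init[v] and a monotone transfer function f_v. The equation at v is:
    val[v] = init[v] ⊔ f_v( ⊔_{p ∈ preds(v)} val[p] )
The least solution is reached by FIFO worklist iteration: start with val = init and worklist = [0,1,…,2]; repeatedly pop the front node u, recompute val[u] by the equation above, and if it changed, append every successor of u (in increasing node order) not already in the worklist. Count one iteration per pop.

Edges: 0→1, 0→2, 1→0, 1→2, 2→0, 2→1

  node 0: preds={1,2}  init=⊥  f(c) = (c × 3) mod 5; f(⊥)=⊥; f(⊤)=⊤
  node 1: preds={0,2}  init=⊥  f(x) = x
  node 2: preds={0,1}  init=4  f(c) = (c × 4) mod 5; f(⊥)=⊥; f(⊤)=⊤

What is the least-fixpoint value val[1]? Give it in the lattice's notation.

⊤

Worklist (6 pops):
  #1 pop 0: in=4 → 2 (was ⊥); enqueue []
  #2 pop 1: in=⊤ → ⊤ (was ⊥); enqueue [0]
  #3 pop 2: in=⊤ → ⊤ (was 4); enqueue [1]
  #4 pop 0: in=⊤ → ⊤ (was 2); enqueue [2]
  #5 pop 1: in=⊤ → ⊤ (no change)
  #6 pop 2: in=⊤ → ⊤ (no change)

Fixpoint:
  val[0] = ⊤
  val[1] = ⊤
  val[2] = ⊤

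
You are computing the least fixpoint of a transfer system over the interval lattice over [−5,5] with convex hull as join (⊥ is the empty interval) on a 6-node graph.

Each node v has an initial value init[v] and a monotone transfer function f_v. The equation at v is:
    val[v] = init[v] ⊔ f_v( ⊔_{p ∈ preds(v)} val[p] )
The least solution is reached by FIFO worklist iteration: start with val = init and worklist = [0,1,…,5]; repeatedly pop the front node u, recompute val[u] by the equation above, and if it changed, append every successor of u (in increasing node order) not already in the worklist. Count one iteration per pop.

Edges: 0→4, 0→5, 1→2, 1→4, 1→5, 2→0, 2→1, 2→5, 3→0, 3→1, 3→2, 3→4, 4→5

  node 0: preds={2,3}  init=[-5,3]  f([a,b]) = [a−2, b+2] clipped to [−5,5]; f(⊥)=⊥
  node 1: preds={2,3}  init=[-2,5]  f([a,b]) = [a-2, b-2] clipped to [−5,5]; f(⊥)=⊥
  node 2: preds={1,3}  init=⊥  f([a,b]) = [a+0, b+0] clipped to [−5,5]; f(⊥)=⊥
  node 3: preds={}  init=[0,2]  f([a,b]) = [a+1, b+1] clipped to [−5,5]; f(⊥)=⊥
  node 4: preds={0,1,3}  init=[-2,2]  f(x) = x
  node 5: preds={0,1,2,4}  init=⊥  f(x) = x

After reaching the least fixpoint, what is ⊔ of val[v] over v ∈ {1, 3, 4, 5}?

[-5,5]

Worklist (19 pops):
  #1 pop 0: in=[0,2] → [-5,4] (was [-5,3]); enqueue []
  #2 pop 1: in=[0,2] → [-2,5] (no change)
  #3 pop 2: in=[-2,5] → [-2,5] (was ⊥); enqueue [0,1]
  #4 pop 3: in=⊥ → [0,2] (no change)
  #5 pop 4: in=[-5,5] → [-5,5] (was [-2,2]); enqueue []
  #6 pop 5: in=[-5,5] → [-5,5] (was ⊥); enqueue []
  #7 pop 0: in=[-2,5] → [-5,5] (was [-5,4]); enqueue [4,5]
  #8 pop 1: in=[-2,5] → [-4,5] (was [-2,5]); enqueue [2]
  #9 pop 4: in=[-5,5] → [-5,5] (no change)
  #10 pop 5: in=[-5,5] → [-5,5] (no change)
  #11 pop 2: in=[-4,5] → [-4,5] (was [-2,5]); enqueue [0,1,5]
  #12 pop 0: in=[-4,5] → [-5,5] (no change)
  #13 pop 1: in=[-4,5] → [-5,5] (was [-4,5]); enqueue [2,4]
  #14 pop 5: in=[-5,5] → [-5,5] (no change)
  #15 pop 2: in=[-5,5] → [-5,5] (was [-4,5]); enqueue [0,1,5]
  #16 pop 4: in=[-5,5] → [-5,5] (no change)
  #17 pop 0: in=[-5,5] → [-5,5] (no change)
  #18 pop 1: in=[-5,5] → [-5,5] (no change)
  #19 pop 5: in=[-5,5] → [-5,5] (no change)

Fixpoint:
  val[0] = [-5,5]
  val[1] = [-5,5]
  val[2] = [-5,5]
  val[3] = [0,2]
  val[4] = [-5,5]
  val[5] = [-5,5]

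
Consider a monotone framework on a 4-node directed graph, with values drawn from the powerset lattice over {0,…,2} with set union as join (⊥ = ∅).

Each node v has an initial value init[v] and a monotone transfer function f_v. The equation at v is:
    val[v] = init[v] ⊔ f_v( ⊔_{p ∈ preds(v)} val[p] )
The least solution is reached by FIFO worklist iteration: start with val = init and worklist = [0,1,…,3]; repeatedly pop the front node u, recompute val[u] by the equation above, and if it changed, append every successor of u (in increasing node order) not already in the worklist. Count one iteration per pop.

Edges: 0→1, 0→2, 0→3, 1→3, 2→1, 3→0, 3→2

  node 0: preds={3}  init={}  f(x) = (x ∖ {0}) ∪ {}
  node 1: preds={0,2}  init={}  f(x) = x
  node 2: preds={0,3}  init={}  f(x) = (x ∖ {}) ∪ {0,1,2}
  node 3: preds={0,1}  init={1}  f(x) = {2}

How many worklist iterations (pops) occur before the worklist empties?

Worklist (9 pops):
  #1 pop 0: in={1} → {1} (was {}); enqueue []
  #2 pop 1: in={1} → {1} (was {}); enqueue []
  #3 pop 2: in={1} → {0,1,2} (was {}); enqueue [1]
  #4 pop 3: in={1} → {1,2} (was {1}); enqueue [0,2]
  #5 pop 1: in={0,1,2} → {0,1,2} (was {1}); enqueue [3]
  #6 pop 0: in={1,2} → {1,2} (was {1}); enqueue [1]
  #7 pop 2: in={1,2} → {0,1,2} (no change)
  #8 pop 3: in={0,1,2} → {1,2} (no change)
  #9 pop 1: in={0,1,2} → {0,1,2} (no change)

Fixpoint:
  val[0] = {1,2}
  val[1] = {0,1,2}
  val[2] = {0,1,2}
  val[3] = {1,2}

9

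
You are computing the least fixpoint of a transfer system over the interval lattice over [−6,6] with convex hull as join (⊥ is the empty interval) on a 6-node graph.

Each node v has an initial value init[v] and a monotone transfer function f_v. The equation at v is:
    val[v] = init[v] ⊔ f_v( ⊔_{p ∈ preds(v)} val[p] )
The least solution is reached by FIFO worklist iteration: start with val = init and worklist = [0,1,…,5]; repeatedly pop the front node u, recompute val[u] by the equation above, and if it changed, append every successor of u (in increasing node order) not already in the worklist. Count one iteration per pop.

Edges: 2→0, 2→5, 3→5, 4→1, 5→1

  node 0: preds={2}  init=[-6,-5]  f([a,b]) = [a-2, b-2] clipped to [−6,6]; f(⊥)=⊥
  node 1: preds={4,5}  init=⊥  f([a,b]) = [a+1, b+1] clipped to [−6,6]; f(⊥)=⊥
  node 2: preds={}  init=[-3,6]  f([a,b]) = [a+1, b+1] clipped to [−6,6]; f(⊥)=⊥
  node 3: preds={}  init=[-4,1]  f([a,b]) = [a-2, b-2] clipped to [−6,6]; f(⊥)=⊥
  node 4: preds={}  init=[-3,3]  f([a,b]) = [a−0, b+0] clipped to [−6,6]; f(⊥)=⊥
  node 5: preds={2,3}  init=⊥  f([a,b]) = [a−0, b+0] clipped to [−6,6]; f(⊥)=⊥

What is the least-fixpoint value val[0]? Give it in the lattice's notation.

Iteration log — 7 steps:
  step 1. node 0  ⊔preds=[-3,6]  new=[-6,4]  old=[-6,-5]  +wl: 
  step 2. node 1  ⊔preds=[-3,3]  new=[-2,4]  old=⊥  +wl: 
  step 3. node 2  ⊔preds=⊥  new=[-3,6]  stable
  step 4. node 3  ⊔preds=⊥  new=[-4,1]  stable
  step 5. node 4  ⊔preds=⊥  new=[-3,3]  stable
  step 6. node 5  ⊔preds=[-4,6]  new=[-4,6]  old=⊥  +wl: 1
  step 7. node 1  ⊔preds=[-4,6]  new=[-3,6]  old=[-2,4]  +wl: 

Least fixpoint reached:
  node 0: [-6,4]
  node 1: [-3,6]
  node 2: [-3,6]
  node 3: [-4,1]
  node 4: [-3,3]
  node 5: [-4,6]

[-6,4]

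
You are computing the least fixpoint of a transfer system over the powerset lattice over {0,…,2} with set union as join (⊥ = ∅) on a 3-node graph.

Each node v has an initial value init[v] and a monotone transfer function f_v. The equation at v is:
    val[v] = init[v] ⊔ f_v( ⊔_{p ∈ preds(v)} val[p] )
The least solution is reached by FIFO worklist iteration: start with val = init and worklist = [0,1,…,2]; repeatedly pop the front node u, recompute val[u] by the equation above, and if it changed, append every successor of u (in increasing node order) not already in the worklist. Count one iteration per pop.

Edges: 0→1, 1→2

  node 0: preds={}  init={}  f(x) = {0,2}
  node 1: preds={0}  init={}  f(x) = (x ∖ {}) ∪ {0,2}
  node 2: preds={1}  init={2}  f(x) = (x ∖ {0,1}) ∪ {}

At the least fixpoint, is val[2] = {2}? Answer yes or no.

Worklist (3 pops):
  #1 pop 0: in={} → {0,2} (was {}); enqueue []
  #2 pop 1: in={0,2} → {0,2} (was {}); enqueue []
  #3 pop 2: in={0,2} → {2} (no change)

Fixpoint:
  val[0] = {0,2}
  val[1] = {0,2}
  val[2] = {2}

yes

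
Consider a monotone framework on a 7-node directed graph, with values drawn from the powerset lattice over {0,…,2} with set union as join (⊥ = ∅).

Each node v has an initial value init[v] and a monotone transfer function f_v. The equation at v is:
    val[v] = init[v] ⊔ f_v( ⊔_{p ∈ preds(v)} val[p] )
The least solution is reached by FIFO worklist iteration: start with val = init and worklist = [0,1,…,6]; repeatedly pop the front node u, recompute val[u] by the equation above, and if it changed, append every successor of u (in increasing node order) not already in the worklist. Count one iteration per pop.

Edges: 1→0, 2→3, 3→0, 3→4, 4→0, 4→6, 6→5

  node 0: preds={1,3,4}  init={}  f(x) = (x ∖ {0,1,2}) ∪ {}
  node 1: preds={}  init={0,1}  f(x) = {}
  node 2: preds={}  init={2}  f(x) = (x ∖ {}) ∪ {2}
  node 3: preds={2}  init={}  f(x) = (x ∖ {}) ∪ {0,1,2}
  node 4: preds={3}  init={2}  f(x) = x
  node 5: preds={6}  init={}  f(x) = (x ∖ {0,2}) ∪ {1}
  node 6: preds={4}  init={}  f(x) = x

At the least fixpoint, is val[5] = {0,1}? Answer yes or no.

Trace (9 dequeues):
  [1] u=0 | in {0,1,2} | out {} | ==
  [2] u=1 | in {} | out {0,1} | ==
  [3] u=2 | in {} | out {2} | ==
  [4] u=3 | in {2} | out {0,1,2} | prev {} | push {0}
  [5] u=4 | in {0,1,2} | out {0,1,2} | prev {2} | push {}
  [6] u=5 | in {} | out {1} | prev {} | push {}
  [7] u=6 | in {0,1,2} | out {0,1,2} | prev {} | push {5}
  [8] u=0 | in {0,1,2} | out {} | ==
  [9] u=5 | in {0,1,2} | out {1} | ==

Converged values:
  [0] {}
  [1] {0,1}
  [2] {2}
  [3] {0,1,2}
  [4] {0,1,2}
  [5] {1}
  [6] {0,1,2}

no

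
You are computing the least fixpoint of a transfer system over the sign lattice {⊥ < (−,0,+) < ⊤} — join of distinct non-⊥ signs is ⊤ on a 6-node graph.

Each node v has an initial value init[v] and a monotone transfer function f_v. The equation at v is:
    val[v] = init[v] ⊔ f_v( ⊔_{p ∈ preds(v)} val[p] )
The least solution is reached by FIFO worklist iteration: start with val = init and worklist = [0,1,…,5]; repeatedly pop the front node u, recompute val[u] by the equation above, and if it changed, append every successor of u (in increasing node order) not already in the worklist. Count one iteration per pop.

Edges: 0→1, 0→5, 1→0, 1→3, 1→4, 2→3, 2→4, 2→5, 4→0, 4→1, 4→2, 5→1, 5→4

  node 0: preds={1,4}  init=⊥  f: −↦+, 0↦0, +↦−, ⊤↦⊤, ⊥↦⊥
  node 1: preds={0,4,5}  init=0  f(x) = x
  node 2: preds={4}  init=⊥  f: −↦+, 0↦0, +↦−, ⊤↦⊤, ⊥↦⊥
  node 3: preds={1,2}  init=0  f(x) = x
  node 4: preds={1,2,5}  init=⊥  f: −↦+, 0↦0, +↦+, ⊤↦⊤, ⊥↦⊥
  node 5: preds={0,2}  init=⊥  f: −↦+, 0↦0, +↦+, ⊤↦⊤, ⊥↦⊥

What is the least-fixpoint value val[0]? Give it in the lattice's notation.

Iteration log — 12 steps:
  step 1. node 0  ⊔preds=0  new=0  old=⊥  +wl: 
  step 2. node 1  ⊔preds=0  new=0  stable
  step 3. node 2  ⊔preds=⊥  new=⊥  stable
  step 4. node 3  ⊔preds=0  new=0  stable
  step 5. node 4  ⊔preds=0  new=0  old=⊥  +wl: 0,1,2
  step 6. node 5  ⊔preds=0  new=0  old=⊥  +wl: 4
  step 7. node 0  ⊔preds=0  new=0  stable
  step 8. node 1  ⊔preds=0  new=0  stable
  step 9. node 2  ⊔preds=0  new=0  old=⊥  +wl: 3,5
  step 10. node 4  ⊔preds=0  new=0  stable
  step 11. node 3  ⊔preds=0  new=0  stable
  step 12. node 5  ⊔preds=0  new=0  stable

Least fixpoint reached:
  node 0: 0
  node 1: 0
  node 2: 0
  node 3: 0
  node 4: 0
  node 5: 0

0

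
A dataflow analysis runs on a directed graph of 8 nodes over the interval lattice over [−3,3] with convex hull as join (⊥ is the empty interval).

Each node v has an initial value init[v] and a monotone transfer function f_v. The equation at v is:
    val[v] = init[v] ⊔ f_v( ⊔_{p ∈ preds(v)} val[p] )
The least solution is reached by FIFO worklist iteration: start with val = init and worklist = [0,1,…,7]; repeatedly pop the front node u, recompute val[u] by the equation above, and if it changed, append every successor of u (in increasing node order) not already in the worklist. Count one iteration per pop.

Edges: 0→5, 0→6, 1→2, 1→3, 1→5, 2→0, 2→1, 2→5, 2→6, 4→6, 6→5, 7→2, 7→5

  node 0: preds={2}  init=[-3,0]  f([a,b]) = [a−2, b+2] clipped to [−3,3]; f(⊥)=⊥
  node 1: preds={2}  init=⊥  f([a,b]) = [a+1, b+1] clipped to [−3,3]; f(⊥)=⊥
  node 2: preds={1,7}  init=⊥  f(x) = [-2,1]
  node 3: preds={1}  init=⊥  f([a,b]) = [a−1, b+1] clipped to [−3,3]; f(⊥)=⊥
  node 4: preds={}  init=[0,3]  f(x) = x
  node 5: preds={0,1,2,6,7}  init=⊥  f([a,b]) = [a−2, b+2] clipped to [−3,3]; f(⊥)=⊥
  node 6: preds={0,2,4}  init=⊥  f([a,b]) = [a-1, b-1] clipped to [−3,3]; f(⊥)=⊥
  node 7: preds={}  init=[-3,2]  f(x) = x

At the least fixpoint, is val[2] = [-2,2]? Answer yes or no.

Iteration log — 14 steps:
  step 1. node 0  ⊔preds=⊥  new=[-3,0]  stable
  step 2. node 1  ⊔preds=⊥  new=⊥  stable
  step 3. node 2  ⊔preds=[-3,2]  new=[-2,1]  old=⊥  +wl: 0,1
  step 4. node 3  ⊔preds=⊥  new=⊥  stable
  step 5. node 4  ⊔preds=⊥  new=[0,3]  stable
  step 6. node 5  ⊔preds=[-3,2]  new=[-3,3]  old=⊥  +wl: 
  step 7. node 6  ⊔preds=[-3,3]  new=[-3,2]  old=⊥  +wl: 5
  step 8. node 7  ⊔preds=⊥  new=[-3,2]  stable
  step 9. node 0  ⊔preds=[-2,1]  new=[-3,3]  old=[-3,0]  +wl: 6
  step 10. node 1  ⊔preds=[-2,1]  new=[-1,2]  old=⊥  +wl: 2,3
  step 11. node 5  ⊔preds=[-3,3]  new=[-3,3]  stable
  step 12. node 6  ⊔preds=[-3,3]  new=[-3,2]  stable
  step 13. node 2  ⊔preds=[-3,2]  new=[-2,1]  stable
  step 14. node 3  ⊔preds=[-1,2]  new=[-2,3]  old=⊥  +wl: 

Least fixpoint reached:
  node 0: [-3,3]
  node 1: [-1,2]
  node 2: [-2,1]
  node 3: [-2,3]
  node 4: [0,3]
  node 5: [-3,3]
  node 6: [-3,2]
  node 7: [-3,2]

no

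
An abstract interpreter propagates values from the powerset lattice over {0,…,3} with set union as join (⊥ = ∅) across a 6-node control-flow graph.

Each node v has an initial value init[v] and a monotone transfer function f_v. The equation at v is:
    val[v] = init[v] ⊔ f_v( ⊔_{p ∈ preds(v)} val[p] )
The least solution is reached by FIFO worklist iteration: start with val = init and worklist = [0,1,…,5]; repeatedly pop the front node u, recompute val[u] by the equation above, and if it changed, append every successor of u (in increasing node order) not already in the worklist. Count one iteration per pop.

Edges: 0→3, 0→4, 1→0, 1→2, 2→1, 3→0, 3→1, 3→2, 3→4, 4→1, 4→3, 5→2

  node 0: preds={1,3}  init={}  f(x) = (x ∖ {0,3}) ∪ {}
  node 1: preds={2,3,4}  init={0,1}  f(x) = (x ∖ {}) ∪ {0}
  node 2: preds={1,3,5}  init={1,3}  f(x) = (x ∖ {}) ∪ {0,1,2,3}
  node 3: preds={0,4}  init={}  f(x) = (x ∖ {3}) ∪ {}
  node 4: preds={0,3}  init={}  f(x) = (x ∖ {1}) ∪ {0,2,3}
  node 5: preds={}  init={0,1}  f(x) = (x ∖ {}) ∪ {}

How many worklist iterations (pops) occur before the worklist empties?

Worklist (15 pops):
  #1 pop 0: in={0,1} → {1} (was {}); enqueue []
  #2 pop 1: in={1,3} → {0,1,3} (was {0,1}); enqueue [0]
  #3 pop 2: in={0,1,3} → {0,1,2,3} (was {1,3}); enqueue [1]
  #4 pop 3: in={1} → {1} (was {}); enqueue [2]
  #5 pop 4: in={1} → {0,2,3} (was {}); enqueue [3]
  #6 pop 5: in={} → {0,1} (no change)
  #7 pop 0: in={0,1,3} → {1} (no change)
  #8 pop 1: in={0,1,2,3} → {0,1,2,3} (was {0,1,3}); enqueue [0]
  #9 pop 2: in={0,1,2,3} → {0,1,2,3} (no change)
  #10 pop 3: in={0,1,2,3} → {0,1,2} (was {1}); enqueue [1,2,4]
  #11 pop 0: in={0,1,2,3} → {1,2} (was {1}); enqueue [3]
  #12 pop 1: in={0,1,2,3} → {0,1,2,3} (no change)
  #13 pop 2: in={0,1,2,3} → {0,1,2,3} (no change)
  #14 pop 4: in={0,1,2} → {0,2,3} (no change)
  #15 pop 3: in={0,1,2,3} → {0,1,2} (no change)

Fixpoint:
  val[0] = {1,2}
  val[1] = {0,1,2,3}
  val[2] = {0,1,2,3}
  val[3] = {0,1,2}
  val[4] = {0,2,3}
  val[5] = {0,1}

15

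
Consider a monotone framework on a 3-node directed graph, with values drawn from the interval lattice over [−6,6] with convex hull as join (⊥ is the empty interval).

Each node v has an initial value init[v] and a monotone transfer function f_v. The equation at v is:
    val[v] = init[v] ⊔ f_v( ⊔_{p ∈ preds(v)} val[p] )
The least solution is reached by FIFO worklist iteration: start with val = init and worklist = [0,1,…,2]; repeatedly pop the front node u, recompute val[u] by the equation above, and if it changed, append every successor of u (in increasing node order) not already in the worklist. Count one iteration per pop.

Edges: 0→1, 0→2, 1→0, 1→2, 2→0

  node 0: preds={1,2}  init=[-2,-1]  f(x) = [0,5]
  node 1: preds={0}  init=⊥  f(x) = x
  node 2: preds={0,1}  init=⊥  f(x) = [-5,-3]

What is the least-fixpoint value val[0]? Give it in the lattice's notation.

Worklist (4 pops):
  #1 pop 0: in=⊥ → [-2,5] (was [-2,-1]); enqueue []
  #2 pop 1: in=[-2,5] → [-2,5] (was ⊥); enqueue [0]
  #3 pop 2: in=[-2,5] → [-5,-3] (was ⊥); enqueue []
  #4 pop 0: in=[-5,5] → [-2,5] (no change)

Fixpoint:
  val[0] = [-2,5]
  val[1] = [-2,5]
  val[2] = [-5,-3]

[-2,5]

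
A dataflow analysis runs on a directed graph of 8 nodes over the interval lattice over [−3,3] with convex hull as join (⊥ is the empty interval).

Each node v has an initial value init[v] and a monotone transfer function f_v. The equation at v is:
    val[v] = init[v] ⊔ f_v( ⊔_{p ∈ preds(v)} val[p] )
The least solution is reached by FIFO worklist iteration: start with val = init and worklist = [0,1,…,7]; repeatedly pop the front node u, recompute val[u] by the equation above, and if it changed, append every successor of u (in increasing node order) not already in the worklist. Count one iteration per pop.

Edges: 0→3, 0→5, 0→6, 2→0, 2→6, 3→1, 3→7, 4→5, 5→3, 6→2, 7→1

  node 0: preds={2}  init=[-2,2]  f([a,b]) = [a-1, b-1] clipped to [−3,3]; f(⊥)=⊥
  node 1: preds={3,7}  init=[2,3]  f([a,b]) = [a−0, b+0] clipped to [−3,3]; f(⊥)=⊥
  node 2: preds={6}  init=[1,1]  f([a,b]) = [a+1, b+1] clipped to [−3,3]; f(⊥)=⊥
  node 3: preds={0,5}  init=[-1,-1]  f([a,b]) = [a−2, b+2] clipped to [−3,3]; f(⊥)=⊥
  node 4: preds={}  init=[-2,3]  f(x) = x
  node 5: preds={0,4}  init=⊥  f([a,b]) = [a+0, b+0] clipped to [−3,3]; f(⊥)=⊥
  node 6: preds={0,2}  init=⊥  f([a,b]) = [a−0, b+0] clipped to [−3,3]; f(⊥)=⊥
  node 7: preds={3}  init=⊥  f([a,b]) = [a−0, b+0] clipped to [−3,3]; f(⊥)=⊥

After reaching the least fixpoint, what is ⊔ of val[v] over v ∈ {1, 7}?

[-3,3]

Worklist (14 pops):
  #1 pop 0: in=[1,1] → [-2,2] (no change)
  #2 pop 1: in=[-1,-1] → [-1,3] (was [2,3]); enqueue []
  #3 pop 2: in=⊥ → [1,1] (no change)
  #4 pop 3: in=[-2,2] → [-3,3] (was [-1,-1]); enqueue [1]
  #5 pop 4: in=⊥ → [-2,3] (no change)
  #6 pop 5: in=[-2,3] → [-2,3] (was ⊥); enqueue [3]
  #7 pop 6: in=[-2,2] → [-2,2] (was ⊥); enqueue [2]
  #8 pop 7: in=[-3,3] → [-3,3] (was ⊥); enqueue []
  #9 pop 1: in=[-3,3] → [-3,3] (was [-1,3]); enqueue []
  #10 pop 3: in=[-2,3] → [-3,3] (no change)
  #11 pop 2: in=[-2,2] → [-1,3] (was [1,1]); enqueue [0,6]
  #12 pop 0: in=[-1,3] → [-2,2] (no change)
  #13 pop 6: in=[-2,3] → [-2,3] (was [-2,2]); enqueue [2]
  #14 pop 2: in=[-2,3] → [-1,3] (no change)

Fixpoint:
  val[0] = [-2,2]
  val[1] = [-3,3]
  val[2] = [-1,3]
  val[3] = [-3,3]
  val[4] = [-2,3]
  val[5] = [-2,3]
  val[6] = [-2,3]
  val[7] = [-3,3]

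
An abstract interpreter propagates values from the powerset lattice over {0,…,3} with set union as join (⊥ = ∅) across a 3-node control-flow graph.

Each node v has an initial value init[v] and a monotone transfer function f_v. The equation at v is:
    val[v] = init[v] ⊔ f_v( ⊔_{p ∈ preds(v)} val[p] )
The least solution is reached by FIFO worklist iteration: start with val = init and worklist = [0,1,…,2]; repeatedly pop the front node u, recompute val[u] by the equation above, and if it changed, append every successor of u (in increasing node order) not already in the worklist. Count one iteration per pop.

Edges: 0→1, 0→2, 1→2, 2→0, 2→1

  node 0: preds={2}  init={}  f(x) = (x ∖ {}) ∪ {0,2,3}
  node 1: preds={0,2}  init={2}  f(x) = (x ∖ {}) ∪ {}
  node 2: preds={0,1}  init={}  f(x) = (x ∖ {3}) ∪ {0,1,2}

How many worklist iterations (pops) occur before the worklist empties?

6

Trace (6 dequeues):
  [1] u=0 | in {} | out {0,2,3} | prev {} | push {}
  [2] u=1 | in {0,2,3} | out {0,2,3} | prev {2} | push {}
  [3] u=2 | in {0,2,3} | out {0,1,2} | prev {} | push {0,1}
  [4] u=0 | in {0,1,2} | out {0,1,2,3} | prev {0,2,3} | push {2}
  [5] u=1 | in {0,1,2,3} | out {0,1,2,3} | prev {0,2,3} | push {}
  [6] u=2 | in {0,1,2,3} | out {0,1,2} | ==

Converged values:
  [0] {0,1,2,3}
  [1] {0,1,2,3}
  [2] {0,1,2}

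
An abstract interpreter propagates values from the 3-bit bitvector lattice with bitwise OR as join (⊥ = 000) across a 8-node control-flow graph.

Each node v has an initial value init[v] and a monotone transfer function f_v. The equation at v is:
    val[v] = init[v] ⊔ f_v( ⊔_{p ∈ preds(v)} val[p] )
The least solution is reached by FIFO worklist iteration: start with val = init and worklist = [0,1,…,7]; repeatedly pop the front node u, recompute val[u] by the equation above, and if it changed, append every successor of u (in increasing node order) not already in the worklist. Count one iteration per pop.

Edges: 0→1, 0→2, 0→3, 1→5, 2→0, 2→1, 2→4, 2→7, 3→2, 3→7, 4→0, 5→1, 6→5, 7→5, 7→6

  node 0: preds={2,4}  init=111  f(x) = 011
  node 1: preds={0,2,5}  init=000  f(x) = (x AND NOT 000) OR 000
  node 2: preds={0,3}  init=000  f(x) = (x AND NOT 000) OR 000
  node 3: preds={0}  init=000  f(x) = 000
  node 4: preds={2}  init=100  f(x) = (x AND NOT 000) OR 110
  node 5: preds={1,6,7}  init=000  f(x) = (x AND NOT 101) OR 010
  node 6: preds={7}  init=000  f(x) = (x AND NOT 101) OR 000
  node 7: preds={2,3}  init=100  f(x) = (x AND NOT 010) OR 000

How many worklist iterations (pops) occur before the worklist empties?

12

Trace (12 dequeues):
  [1] u=0 | in 100 | out 111 | ==
  [2] u=1 | in 111 | out 111 | prev 000 | push {}
  [3] u=2 | in 111 | out 111 | prev 000 | push {0,1}
  [4] u=3 | in 111 | out 000 | ==
  [5] u=4 | in 111 | out 111 | prev 100 | push {}
  [6] u=5 | in 111 | out 010 | prev 000 | push {}
  [7] u=6 | in 100 | out 000 | ==
  [8] u=7 | in 111 | out 101 | prev 100 | push {5,6}
  [9] u=0 | in 111 | out 111 | ==
  [10] u=1 | in 111 | out 111 | ==
  [11] u=5 | in 111 | out 010 | ==
  [12] u=6 | in 101 | out 000 | ==

Converged values:
  [0] 111
  [1] 111
  [2] 111
  [3] 000
  [4] 111
  [5] 010
  [6] 000
  [7] 101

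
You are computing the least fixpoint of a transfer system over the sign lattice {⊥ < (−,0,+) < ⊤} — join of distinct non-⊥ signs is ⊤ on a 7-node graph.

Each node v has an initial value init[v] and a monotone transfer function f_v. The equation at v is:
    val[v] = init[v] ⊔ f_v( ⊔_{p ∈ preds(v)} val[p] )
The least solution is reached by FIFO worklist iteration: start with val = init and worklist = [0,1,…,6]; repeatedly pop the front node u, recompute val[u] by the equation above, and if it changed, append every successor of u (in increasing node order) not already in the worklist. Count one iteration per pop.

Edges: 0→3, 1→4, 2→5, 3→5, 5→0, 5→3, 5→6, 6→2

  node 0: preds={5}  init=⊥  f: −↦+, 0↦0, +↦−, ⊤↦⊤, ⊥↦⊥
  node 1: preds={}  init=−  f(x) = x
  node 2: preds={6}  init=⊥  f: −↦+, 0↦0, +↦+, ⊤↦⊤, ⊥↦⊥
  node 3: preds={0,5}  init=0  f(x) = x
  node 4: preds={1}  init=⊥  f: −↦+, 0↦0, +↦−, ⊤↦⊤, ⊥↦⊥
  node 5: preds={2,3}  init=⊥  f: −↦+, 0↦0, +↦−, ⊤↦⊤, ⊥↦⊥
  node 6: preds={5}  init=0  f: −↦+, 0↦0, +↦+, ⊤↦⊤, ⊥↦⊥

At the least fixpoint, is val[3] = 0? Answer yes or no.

Worklist (9 pops):
  #1 pop 0: in=⊥ → ⊥ (no change)
  #2 pop 1: in=⊥ → − (no change)
  #3 pop 2: in=0 → 0 (was ⊥); enqueue []
  #4 pop 3: in=⊥ → 0 (no change)
  #5 pop 4: in=− → + (was ⊥); enqueue []
  #6 pop 5: in=0 → 0 (was ⊥); enqueue [0,3]
  #7 pop 6: in=0 → 0 (no change)
  #8 pop 0: in=0 → 0 (was ⊥); enqueue []
  #9 pop 3: in=0 → 0 (no change)

Fixpoint:
  val[0] = 0
  val[1] = −
  val[2] = 0
  val[3] = 0
  val[4] = +
  val[5] = 0
  val[6] = 0

yes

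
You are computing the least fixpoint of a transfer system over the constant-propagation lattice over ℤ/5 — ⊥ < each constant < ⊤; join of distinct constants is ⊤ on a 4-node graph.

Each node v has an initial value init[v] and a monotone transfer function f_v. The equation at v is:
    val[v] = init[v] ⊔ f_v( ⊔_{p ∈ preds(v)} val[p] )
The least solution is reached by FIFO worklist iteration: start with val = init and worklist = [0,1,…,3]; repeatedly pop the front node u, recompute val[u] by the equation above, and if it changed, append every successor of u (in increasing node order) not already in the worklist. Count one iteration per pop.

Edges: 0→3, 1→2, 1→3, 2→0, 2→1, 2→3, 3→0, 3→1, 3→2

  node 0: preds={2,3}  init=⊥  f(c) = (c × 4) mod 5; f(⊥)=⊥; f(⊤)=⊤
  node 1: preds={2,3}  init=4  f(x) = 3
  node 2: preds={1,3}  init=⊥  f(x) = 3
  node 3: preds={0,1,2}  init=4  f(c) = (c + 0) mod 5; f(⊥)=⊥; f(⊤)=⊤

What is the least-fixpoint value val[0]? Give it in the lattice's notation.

Iteration log — 8 steps:
  step 1. node 0  ⊔preds=4  new=1  old=⊥  +wl: 
  step 2. node 1  ⊔preds=4  new=⊤  old=4  +wl: 
  step 3. node 2  ⊔preds=⊤  new=3  old=⊥  +wl: 0,1
  step 4. node 3  ⊔preds=⊤  new=⊤  old=4  +wl: 2
  step 5. node 0  ⊔preds=⊤  new=⊤  old=1  +wl: 3
  step 6. node 1  ⊔preds=⊤  new=⊤  stable
  step 7. node 2  ⊔preds=⊤  new=3  stable
  step 8. node 3  ⊔preds=⊤  new=⊤  stable

Least fixpoint reached:
  node 0: ⊤
  node 1: ⊤
  node 2: 3
  node 3: ⊤

⊤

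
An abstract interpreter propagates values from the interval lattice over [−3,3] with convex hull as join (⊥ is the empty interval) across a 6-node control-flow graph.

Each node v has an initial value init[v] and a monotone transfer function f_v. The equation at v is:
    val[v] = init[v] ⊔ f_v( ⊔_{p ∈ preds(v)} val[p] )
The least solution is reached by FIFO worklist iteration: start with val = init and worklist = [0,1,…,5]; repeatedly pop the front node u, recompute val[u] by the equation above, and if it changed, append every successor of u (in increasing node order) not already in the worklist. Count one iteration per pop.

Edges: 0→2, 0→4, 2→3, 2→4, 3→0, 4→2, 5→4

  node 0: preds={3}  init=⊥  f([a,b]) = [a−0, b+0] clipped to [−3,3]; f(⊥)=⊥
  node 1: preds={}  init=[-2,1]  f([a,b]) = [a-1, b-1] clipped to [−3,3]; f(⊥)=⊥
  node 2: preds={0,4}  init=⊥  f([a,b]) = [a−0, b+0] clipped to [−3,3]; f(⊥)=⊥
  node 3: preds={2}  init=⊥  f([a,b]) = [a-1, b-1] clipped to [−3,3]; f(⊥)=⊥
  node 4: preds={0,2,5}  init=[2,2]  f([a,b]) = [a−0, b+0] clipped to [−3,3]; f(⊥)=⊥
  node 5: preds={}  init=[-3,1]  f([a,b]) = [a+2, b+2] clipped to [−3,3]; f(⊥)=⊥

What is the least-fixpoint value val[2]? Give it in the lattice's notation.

Trace (13 dequeues):
  [1] u=0 | in ⊥ | out ⊥ | ==
  [2] u=1 | in ⊥ | out [-2,1] | ==
  [3] u=2 | in [2,2] | out [2,2] | prev ⊥ | push {}
  [4] u=3 | in [2,2] | out [1,1] | prev ⊥ | push {0}
  [5] u=4 | in [-3,2] | out [-3,2] | prev [2,2] | push {2}
  [6] u=5 | in ⊥ | out [-3,1] | ==
  [7] u=0 | in [1,1] | out [1,1] | prev ⊥ | push {4}
  [8] u=2 | in [-3,2] | out [-3,2] | prev [2,2] | push {3}
  [9] u=4 | in [-3,2] | out [-3,2] | ==
  [10] u=3 | in [-3,2] | out [-3,1] | prev [1,1] | push {0}
  [11] u=0 | in [-3,1] | out [-3,1] | prev [1,1] | push {2,4}
  [12] u=2 | in [-3,2] | out [-3,2] | ==
  [13] u=4 | in [-3,2] | out [-3,2] | ==

Converged values:
  [0] [-3,1]
  [1] [-2,1]
  [2] [-3,2]
  [3] [-3,1]
  [4] [-3,2]
  [5] [-3,1]

[-3,2]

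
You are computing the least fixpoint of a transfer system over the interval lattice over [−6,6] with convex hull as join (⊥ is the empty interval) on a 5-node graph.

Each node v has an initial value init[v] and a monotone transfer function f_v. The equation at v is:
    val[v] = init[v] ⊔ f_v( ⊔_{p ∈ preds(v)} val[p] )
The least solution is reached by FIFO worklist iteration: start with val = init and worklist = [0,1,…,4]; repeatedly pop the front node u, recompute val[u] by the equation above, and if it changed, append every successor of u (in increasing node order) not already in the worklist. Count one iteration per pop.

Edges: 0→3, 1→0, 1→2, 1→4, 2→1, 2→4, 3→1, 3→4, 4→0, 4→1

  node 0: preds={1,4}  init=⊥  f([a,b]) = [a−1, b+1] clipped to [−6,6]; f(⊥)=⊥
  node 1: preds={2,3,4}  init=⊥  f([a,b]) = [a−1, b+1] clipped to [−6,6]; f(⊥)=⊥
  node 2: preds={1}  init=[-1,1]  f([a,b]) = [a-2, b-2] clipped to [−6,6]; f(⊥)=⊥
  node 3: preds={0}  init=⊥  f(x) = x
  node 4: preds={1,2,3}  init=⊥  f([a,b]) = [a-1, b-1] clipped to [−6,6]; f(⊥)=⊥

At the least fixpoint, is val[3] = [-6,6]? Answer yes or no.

yes

Iteration log — 24 steps:
  step 1. node 0  ⊔preds=⊥  new=⊥  stable
  step 2. node 1  ⊔preds=[-1,1]  new=[-2,2]  old=⊥  +wl: 0
  step 3. node 2  ⊔preds=[-2,2]  new=[-4,1]  old=[-1,1]  +wl: 1
  step 4. node 3  ⊔preds=⊥  new=⊥  stable
  step 5. node 4  ⊔preds=[-4,2]  new=[-5,1]  old=⊥  +wl: 
  step 6. node 0  ⊔preds=[-5,2]  new=[-6,3]  old=⊥  +wl: 3
  step 7. node 1  ⊔preds=[-5,1]  new=[-6,2]  old=[-2,2]  +wl: 0,2,4
  step 8. node 3  ⊔preds=[-6,3]  new=[-6,3]  old=⊥  +wl: 1
  step 9. node 0  ⊔preds=[-6,2]  new=[-6,3]  stable
  step 10. node 2  ⊔preds=[-6,2]  new=[-6,1]  old=[-4,1]  +wl: 
  step 11. node 4  ⊔preds=[-6,3]  new=[-6,2]  old=[-5,1]  +wl: 0
  step 12. node 1  ⊔preds=[-6,3]  new=[-6,4]  old=[-6,2]  +wl: 2,4
  step 13. node 0  ⊔preds=[-6,4]  new=[-6,5]  old=[-6,3]  +wl: 3
  step 14. node 2  ⊔preds=[-6,4]  new=[-6,2]  old=[-6,1]  +wl: 1
  step 15. node 4  ⊔preds=[-6,4]  new=[-6,3]  old=[-6,2]  +wl: 0
  step 16. node 3  ⊔preds=[-6,5]  new=[-6,5]  old=[-6,3]  +wl: 4
  step 17. node 1  ⊔preds=[-6,5]  new=[-6,6]  old=[-6,4]  +wl: 2
  step 18. node 0  ⊔preds=[-6,6]  new=[-6,6]  old=[-6,5]  +wl: 3
  step 19. node 4  ⊔preds=[-6,6]  new=[-6,5]  old=[-6,3]  +wl: 0,1
  step 20. node 2  ⊔preds=[-6,6]  new=[-6,4]  old=[-6,2]  +wl: 4
  step 21. node 3  ⊔preds=[-6,6]  new=[-6,6]  old=[-6,5]  +wl: 
  step 22. node 0  ⊔preds=[-6,6]  new=[-6,6]  stable
  step 23. node 1  ⊔preds=[-6,6]  new=[-6,6]  stable
  step 24. node 4  ⊔preds=[-6,6]  new=[-6,5]  stable

Least fixpoint reached:
  node 0: [-6,6]
  node 1: [-6,6]
  node 2: [-6,4]
  node 3: [-6,6]
  node 4: [-6,5]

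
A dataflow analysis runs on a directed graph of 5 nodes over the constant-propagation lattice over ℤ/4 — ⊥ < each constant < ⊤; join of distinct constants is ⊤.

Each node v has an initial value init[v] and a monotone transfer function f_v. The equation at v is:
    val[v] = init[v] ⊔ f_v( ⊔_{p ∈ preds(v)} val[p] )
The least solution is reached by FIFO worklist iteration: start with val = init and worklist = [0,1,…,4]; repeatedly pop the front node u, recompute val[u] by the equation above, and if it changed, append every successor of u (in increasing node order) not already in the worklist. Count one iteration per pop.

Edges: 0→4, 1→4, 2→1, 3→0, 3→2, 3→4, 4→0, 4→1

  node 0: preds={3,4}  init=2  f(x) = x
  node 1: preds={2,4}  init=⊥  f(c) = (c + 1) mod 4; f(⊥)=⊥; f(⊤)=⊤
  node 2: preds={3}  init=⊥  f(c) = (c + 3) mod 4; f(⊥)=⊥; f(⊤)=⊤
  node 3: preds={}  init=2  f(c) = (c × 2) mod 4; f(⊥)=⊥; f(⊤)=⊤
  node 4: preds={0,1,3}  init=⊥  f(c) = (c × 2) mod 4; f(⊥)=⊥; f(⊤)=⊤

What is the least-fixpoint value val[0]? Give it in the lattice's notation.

⊤

Iteration log — 10 steps:
  step 1. node 0  ⊔preds=2  new=2  stable
  step 2. node 1  ⊔preds=⊥  new=⊥  stable
  step 3. node 2  ⊔preds=2  new=1  old=⊥  +wl: 1
  step 4. node 3  ⊔preds=⊥  new=2  stable
  step 5. node 4  ⊔preds=2  new=0  old=⊥  +wl: 0
  step 6. node 1  ⊔preds=⊤  new=⊤  old=⊥  +wl: 4
  step 7. node 0  ⊔preds=⊤  new=⊤  old=2  +wl: 
  step 8. node 4  ⊔preds=⊤  new=⊤  old=0  +wl: 0,1
  step 9. node 0  ⊔preds=⊤  new=⊤  stable
  step 10. node 1  ⊔preds=⊤  new=⊤  stable

Least fixpoint reached:
  node 0: ⊤
  node 1: ⊤
  node 2: 1
  node 3: 2
  node 4: ⊤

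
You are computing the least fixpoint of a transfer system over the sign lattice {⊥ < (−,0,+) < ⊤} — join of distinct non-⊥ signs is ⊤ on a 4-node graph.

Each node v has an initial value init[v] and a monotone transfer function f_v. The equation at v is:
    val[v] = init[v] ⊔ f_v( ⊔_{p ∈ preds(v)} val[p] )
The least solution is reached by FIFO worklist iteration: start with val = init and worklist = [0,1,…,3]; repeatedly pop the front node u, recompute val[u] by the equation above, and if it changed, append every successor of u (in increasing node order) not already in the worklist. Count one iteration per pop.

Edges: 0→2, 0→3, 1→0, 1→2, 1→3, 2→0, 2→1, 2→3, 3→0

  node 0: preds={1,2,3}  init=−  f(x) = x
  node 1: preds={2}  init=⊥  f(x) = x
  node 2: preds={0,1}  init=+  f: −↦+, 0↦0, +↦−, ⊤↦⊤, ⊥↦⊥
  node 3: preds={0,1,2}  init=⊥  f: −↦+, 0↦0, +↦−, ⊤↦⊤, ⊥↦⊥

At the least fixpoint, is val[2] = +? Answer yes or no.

Iteration log — 9 steps:
  step 1. node 0  ⊔preds=+  new=⊤  old=−  +wl: 
  step 2. node 1  ⊔preds=+  new=+  old=⊥  +wl: 0
  step 3. node 2  ⊔preds=⊤  new=⊤  old=+  +wl: 1
  step 4. node 3  ⊔preds=⊤  new=⊤  old=⊥  +wl: 
  step 5. node 0  ⊔preds=⊤  new=⊤  stable
  step 6. node 1  ⊔preds=⊤  new=⊤  old=+  +wl: 0,2,3
  step 7. node 0  ⊔preds=⊤  new=⊤  stable
  step 8. node 2  ⊔preds=⊤  new=⊤  stable
  step 9. node 3  ⊔preds=⊤  new=⊤  stable

Least fixpoint reached:
  node 0: ⊤
  node 1: ⊤
  node 2: ⊤
  node 3: ⊤

no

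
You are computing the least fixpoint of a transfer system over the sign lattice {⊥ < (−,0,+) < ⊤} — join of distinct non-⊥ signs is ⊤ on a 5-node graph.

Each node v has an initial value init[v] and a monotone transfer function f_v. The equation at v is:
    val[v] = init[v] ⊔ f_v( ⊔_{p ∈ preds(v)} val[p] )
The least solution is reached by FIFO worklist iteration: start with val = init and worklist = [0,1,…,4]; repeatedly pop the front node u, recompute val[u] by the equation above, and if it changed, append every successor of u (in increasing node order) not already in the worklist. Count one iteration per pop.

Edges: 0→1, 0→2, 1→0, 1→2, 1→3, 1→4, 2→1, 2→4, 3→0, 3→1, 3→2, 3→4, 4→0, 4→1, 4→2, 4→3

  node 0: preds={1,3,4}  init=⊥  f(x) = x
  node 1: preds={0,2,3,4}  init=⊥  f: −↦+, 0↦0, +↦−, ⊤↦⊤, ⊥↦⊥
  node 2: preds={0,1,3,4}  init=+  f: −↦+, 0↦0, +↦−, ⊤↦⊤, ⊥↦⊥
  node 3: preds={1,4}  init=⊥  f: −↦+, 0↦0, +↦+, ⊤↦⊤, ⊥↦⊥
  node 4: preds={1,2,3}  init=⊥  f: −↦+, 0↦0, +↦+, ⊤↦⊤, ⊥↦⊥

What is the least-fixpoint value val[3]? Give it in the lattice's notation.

Trace (13 dequeues):
  [1] u=0 | in ⊥ | out ⊥ | ==
  [2] u=1 | in + | out − | prev ⊥ | push {0}
  [3] u=2 | in − | out + | ==
  [4] u=3 | in − | out + | prev ⊥ | push {1,2}
  [5] u=4 | in ⊤ | out ⊤ | prev ⊥ | push {3}
  [6] u=0 | in ⊤ | out ⊤ | prev ⊥ | push {}
  [7] u=1 | in ⊤ | out ⊤ | prev − | push {0,4}
  [8] u=2 | in ⊤ | out ⊤ | prev + | push {1}
  [9] u=3 | in ⊤ | out ⊤ | prev + | push {2}
  [10] u=0 | in ⊤ | out ⊤ | ==
  [11] u=4 | in ⊤ | out ⊤ | ==
  [12] u=1 | in ⊤ | out ⊤ | ==
  [13] u=2 | in ⊤ | out ⊤ | ==

Converged values:
  [0] ⊤
  [1] ⊤
  [2] ⊤
  [3] ⊤
  [4] ⊤

⊤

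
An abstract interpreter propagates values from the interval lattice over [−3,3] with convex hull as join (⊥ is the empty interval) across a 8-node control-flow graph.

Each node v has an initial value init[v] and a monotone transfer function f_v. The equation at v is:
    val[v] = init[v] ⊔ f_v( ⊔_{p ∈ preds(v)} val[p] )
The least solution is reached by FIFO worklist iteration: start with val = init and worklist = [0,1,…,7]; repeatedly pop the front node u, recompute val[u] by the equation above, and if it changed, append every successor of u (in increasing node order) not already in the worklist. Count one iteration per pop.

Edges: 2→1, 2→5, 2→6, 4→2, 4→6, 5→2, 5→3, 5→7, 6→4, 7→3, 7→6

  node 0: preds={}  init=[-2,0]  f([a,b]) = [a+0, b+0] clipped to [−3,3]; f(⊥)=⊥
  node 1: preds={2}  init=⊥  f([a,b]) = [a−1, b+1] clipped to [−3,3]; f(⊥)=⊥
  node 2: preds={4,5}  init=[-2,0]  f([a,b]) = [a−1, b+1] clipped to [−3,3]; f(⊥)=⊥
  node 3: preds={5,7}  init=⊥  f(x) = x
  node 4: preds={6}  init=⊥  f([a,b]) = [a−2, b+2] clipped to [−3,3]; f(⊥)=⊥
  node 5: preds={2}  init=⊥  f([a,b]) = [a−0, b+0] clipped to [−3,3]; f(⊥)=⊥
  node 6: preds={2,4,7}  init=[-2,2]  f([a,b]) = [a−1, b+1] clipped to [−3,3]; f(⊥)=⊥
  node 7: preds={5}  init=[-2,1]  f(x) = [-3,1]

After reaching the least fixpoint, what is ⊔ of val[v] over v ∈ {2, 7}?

Trace (17 dequeues):
  [1] u=0 | in ⊥ | out [-2,0] | ==
  [2] u=1 | in [-2,0] | out [-3,1] | prev ⊥ | push {}
  [3] u=2 | in ⊥ | out [-2,0] | ==
  [4] u=3 | in [-2,1] | out [-2,1] | prev ⊥ | push {}
  [5] u=4 | in [-2,2] | out [-3,3] | prev ⊥ | push {2}
  [6] u=5 | in [-2,0] | out [-2,0] | prev ⊥ | push {3}
  [7] u=6 | in [-3,3] | out [-3,3] | prev [-2,2] | push {4}
  [8] u=7 | in [-2,0] | out [-3,1] | prev [-2,1] | push {6}
  [9] u=2 | in [-3,3] | out [-3,3] | prev [-2,0] | push {1,5}
  [10] u=3 | in [-3,1] | out [-3,1] | prev [-2,1] | push {}
  [11] u=4 | in [-3,3] | out [-3,3] | ==
  [12] u=6 | in [-3,3] | out [-3,3] | ==
  [13] u=1 | in [-3,3] | out [-3,3] | prev [-3,1] | push {}
  [14] u=5 | in [-3,3] | out [-3,3] | prev [-2,0] | push {2,3,7}
  [15] u=2 | in [-3,3] | out [-3,3] | ==
  [16] u=3 | in [-3,3] | out [-3,3] | prev [-3,1] | push {}
  [17] u=7 | in [-3,3] | out [-3,1] | ==

Converged values:
  [0] [-2,0]
  [1] [-3,3]
  [2] [-3,3]
  [3] [-3,3]
  [4] [-3,3]
  [5] [-3,3]
  [6] [-3,3]
  [7] [-3,1]

[-3,3]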